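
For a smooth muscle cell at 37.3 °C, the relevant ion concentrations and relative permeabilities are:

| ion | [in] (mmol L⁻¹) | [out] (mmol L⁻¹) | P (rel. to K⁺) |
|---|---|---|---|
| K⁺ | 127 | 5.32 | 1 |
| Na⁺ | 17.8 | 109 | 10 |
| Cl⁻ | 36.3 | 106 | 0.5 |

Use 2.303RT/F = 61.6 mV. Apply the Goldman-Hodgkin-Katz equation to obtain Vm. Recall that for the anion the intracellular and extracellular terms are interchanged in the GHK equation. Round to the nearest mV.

Vm = 61.6 · log₁₀[(Σ P·[cation]ₒ + Σ P·[anion]ᵢ) / (Σ P·[cation]ᵢ + Σ P·[anion]ₒ)]
Numerator = 1×5.32 + 10×109 + 0.5×36.3 = 1113
Denominator = 1×127 + 10×17.8 + 0.5×106 = 358
Vm = 61.6 · log₁₀(3.1103) = 61.6 × (0.4928) = 30.36 mV

30 mV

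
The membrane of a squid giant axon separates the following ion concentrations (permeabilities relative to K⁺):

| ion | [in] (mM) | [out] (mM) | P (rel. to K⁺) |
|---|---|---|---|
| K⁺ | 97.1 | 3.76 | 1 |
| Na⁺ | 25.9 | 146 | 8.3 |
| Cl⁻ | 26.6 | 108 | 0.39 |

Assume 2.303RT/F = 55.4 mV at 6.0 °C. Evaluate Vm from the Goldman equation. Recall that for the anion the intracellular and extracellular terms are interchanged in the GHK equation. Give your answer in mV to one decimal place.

29.9 mV

Vm = 55.4 · log₁₀[(Σ P·[cation]ₒ + Σ P·[anion]ᵢ) / (Σ P·[cation]ᵢ + Σ P·[anion]ₒ)]
Numerator = 1×3.76 + 8.3×146 + 0.39×26.6 = 1226
Denominator = 1×97.1 + 8.3×25.9 + 0.39×108 = 354.2
Vm = 55.4 · log₁₀(3.4612) = 55.4 × (0.5392) = 29.87 mV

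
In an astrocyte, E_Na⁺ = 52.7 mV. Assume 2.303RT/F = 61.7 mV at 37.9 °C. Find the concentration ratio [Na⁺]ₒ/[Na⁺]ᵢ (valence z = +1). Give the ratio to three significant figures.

7.15

log₁₀([out]/[in]) = E·z/(61.7) = 52.7 × 1 / 61.7 = 0.8541
[out]/[in] = 10^(0.8541) = 7.147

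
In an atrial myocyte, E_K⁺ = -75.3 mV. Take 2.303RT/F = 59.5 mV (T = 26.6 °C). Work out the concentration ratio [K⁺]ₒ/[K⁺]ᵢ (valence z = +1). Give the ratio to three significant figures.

log₁₀([out]/[in]) = E·z/(59.5) = -75.3 × 1 / 59.5 = -1.2655
[out]/[in] = 10^(-1.2655) = 0.05426

0.0543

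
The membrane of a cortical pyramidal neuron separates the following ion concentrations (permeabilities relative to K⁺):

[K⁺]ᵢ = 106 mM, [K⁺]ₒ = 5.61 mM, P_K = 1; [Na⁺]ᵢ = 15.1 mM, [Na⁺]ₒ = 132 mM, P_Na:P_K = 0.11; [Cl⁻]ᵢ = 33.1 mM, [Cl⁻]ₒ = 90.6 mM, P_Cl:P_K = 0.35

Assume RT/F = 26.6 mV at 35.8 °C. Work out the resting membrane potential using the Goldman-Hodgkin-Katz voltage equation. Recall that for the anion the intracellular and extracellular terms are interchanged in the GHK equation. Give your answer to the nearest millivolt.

-39 mV

Vm = 26.6 · ln[(Σ P·[cation]ₒ + Σ P·[anion]ᵢ) / (Σ P·[cation]ᵢ + Σ P·[anion]ₒ)]
Numerator = 1×5.61 + 0.11×132 + 0.35×33.1 = 31.71
Denominator = 1×106 + 0.11×15.1 + 0.35×90.6 = 139.4
Vm = 26.6 · ln(0.22756) = 26.6 × (-1.4803) = -39.38 mV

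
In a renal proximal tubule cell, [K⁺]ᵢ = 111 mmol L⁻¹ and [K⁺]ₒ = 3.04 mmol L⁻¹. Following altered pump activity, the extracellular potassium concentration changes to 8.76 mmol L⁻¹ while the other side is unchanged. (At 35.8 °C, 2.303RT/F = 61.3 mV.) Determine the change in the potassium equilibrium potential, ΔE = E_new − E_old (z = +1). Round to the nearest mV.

28 mV

E_old = (61.3/1)·log₁₀(3.04/111) = -95.78 mV
E_new = (61.3/1)·log₁₀(8.76/111) = -67.60 mV
ΔE = -67.60 − (-95.78) = 28.18 mV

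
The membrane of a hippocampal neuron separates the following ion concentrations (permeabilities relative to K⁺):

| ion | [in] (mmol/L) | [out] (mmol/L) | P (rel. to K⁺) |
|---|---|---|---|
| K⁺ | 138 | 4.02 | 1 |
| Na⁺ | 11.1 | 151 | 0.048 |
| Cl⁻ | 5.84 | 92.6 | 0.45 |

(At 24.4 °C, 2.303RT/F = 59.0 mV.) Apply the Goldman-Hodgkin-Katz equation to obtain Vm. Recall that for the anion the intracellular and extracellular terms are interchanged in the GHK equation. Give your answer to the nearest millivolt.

Vm = 59.0 · log₁₀[(Σ P·[cation]ₒ + Σ P·[anion]ᵢ) / (Σ P·[cation]ᵢ + Σ P·[anion]ₒ)]
Numerator = 1×4.02 + 0.048×151 + 0.45×5.84 = 13.9
Denominator = 1×138 + 0.048×11.1 + 0.45×92.6 = 180.2
Vm = 59.0 · log₁₀(0.077113) = 59.0 × (-1.1129) = -65.66 mV

-66 mV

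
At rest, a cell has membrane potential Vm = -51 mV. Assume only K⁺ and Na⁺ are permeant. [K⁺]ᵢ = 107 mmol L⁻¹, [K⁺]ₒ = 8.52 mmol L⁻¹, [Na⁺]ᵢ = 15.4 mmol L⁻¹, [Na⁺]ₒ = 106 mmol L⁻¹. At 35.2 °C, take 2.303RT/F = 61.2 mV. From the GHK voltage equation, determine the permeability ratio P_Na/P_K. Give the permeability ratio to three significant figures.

Let α = P_Na/P_K. GHK: Vm = 61.2·log₁₀[(Kₒ + α·Naₒ)/(Kᵢ + α·Naᵢ)].
10^(Vm/61.2) = 10^(-51.0/61.2) = 0.14678
So 0.14678·(Kᵢ + α·Naᵢ) = Kₒ + α·Naₒ → α = (0.14678·107.0 − 8.52) / (106.0 − 0.14678·15.4)
α = (15.71 − 8.52) / (106.0 − 2.26) = 7.185/103.7 = 0.06926

0.0693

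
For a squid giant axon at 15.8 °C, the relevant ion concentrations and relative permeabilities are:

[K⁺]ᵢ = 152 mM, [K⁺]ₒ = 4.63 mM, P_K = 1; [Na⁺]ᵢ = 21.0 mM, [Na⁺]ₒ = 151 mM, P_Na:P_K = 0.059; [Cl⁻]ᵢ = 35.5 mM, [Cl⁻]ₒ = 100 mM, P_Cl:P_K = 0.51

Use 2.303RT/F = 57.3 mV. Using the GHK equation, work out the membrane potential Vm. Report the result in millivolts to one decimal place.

Vm = 57.3 · log₁₀[(Σ P·[cation]ₒ + Σ P·[anion]ᵢ) / (Σ P·[cation]ᵢ + Σ P·[anion]ₒ)]
Numerator = 1×4.63 + 0.059×151 + 0.51×35.5 = 31.64
Denominator = 1×152 + 0.059×21.0 + 0.51×100 = 204.2
Vm = 57.3 · log₁₀(0.15494) = 57.3 × (-0.8098) = -46.40 mV

-46.4 mV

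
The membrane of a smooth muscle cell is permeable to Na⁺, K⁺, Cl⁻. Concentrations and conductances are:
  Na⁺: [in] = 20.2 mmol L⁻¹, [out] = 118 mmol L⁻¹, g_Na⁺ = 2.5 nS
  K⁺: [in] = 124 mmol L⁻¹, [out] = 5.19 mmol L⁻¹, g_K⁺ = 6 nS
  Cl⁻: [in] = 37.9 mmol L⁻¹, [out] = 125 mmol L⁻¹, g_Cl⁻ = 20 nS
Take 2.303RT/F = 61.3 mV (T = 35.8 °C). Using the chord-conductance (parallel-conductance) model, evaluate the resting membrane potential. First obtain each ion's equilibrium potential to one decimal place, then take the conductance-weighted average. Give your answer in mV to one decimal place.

E_Na⁺ = (61.3/1)·log₁₀(118/20.2) = 47.0 mV
E_K⁺ = (61.3/1)·log₁₀(5.19/124) = -84.5 mV
E_Cl⁻ = (61.3/-1)·log₁₀(125/37.9) = -31.8 mV
Vm = (Σ gᵢEᵢ)/(Σ gᵢ) = (2.5·47.0 + 6·-84.5 + 20·-31.8) / (2.5 + 6 + 20)
= -1025.50 / 28.5 = -35.98 mV

-36.0 mV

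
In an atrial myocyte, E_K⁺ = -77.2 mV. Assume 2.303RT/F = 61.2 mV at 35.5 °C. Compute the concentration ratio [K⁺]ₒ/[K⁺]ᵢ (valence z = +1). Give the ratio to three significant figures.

0.0548

log₁₀([out]/[in]) = E·z/(61.2) = -77.2 × 1 / 61.2 = -1.2614
[out]/[in] = 10^(-1.2614) = 0.05477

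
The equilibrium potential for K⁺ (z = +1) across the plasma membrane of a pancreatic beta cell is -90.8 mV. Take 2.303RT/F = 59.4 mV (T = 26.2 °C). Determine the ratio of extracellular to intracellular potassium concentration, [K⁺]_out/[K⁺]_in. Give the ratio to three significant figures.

0.0296

log₁₀([out]/[in]) = E·z/(59.4) = -90.8 × 1 / 59.4 = -1.5286
[out]/[in] = 10^(-1.5286) = 0.02961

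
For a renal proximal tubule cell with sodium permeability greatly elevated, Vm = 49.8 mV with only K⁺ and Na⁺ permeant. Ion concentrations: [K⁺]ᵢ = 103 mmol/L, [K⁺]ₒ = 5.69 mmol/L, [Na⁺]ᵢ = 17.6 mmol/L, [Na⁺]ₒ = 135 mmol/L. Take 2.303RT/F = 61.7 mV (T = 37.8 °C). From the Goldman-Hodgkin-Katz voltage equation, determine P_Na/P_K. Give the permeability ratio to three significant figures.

29.6

Let α = P_Na/P_K. GHK: Vm = 61.7·log₁₀[(Kₒ + α·Naₒ)/(Kᵢ + α·Naᵢ)].
10^(Vm/61.7) = 10^(49.8/61.7) = 6.414
So 6.414·(Kᵢ + α·Naᵢ) = Kₒ + α·Naₒ → α = (6.414·103.0 − 5.69) / (135.0 − 6.414·17.6)
α = (660.6 − 5.69) / (135.0 − 112.9) = 655/22.11 = 29.62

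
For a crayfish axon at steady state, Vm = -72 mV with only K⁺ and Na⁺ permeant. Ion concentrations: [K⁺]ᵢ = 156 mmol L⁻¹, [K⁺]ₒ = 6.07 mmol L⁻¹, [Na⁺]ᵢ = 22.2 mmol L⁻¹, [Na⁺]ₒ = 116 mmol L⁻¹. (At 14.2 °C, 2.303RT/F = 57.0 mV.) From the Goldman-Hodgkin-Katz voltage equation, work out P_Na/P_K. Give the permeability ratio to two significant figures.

0.021

Let α = P_Na/P_K. GHK: Vm = 57.0·log₁₀[(Kₒ + α·Naₒ)/(Kᵢ + α·Naᵢ)].
10^(Vm/57.0) = 10^(-72.0/57.0) = 0.054556
So 0.054556·(Kᵢ + α·Naᵢ) = Kₒ + α·Naₒ → α = (0.054556·156.0 − 6.07) / (116.0 − 0.054556·22.2)
α = (8.511 − 6.07) / (116.0 − 1.211) = 2.441/114.8 = 0.02126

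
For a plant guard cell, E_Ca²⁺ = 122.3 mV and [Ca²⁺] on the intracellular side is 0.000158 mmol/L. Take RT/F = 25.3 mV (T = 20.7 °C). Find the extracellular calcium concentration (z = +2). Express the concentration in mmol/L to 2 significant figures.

Nernst: E = (25.3/2) · ln([out]/[in]), so ln([out]/[in]) = 122.3 × 2 / 25.3 = 9.6680.
[out]/[in] = e^(9.6680) = 1.58e+04.
[out] = 1.58e+04 × 0.000158 = 2.497 mmol/L.

2.5 mmol/L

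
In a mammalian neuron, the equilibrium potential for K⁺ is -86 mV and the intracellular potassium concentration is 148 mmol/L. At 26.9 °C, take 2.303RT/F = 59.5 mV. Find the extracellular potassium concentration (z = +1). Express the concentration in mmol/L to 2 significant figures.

Nernst: E = (59.5/1) · log₁₀([out]/[in]), so log₁₀([out]/[in]) = -86.0 × 1 / 59.5 = -1.4454.
[out]/[in] = 10^(-1.4454) = 0.03586.
[out] = 0.03586 × 148 = 5.307 mmol/L.

5.3 mmol/L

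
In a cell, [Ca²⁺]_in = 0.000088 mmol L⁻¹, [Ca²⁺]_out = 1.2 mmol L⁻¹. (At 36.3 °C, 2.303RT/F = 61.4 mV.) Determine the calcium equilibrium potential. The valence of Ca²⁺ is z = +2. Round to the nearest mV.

127 mV

E = (61.4/z) · log₁₀([Ca²⁺]_out/[Ca²⁺]_in) with z = +2.
= (61.4/2) · log₁₀(1.2/0.000088) = 30.70 · log₁₀(1.364e+04)
= 30.70 · (4.1347) = 126.94 mV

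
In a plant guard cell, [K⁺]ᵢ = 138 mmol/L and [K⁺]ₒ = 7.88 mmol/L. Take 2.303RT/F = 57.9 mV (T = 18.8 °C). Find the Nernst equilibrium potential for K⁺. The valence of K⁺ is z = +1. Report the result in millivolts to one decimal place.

-72.0 mV

E = (57.9/z) · log₁₀([K⁺]_out/[K⁺]_in) with z = +1.
= (57.9/1) · log₁₀(7.88/138) = 57.90 · log₁₀(0.0571)
= 57.90 · (-1.2434) = -71.99 mV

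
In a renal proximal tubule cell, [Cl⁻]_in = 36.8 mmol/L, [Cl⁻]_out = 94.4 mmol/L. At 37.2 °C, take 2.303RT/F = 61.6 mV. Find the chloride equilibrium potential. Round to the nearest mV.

-25 mV

E = (61.6/z) · log₁₀([Cl⁻]_out/[Cl⁻]_in) with z = -1.
For an anion, dividing by z = -1 reverses the sign.
= (61.6/-1) · log₁₀(94.4/36.8) = -61.60 · log₁₀(2.565)
= -61.60 · (0.4091) = -25.20 mV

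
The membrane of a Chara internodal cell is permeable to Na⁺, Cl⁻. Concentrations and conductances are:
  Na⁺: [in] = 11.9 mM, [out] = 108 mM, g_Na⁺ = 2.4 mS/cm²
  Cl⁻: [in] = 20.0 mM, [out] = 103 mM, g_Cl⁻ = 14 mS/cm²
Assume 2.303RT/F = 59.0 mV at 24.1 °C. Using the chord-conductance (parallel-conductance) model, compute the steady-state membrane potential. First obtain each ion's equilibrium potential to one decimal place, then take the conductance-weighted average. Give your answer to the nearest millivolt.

-28 mV

E_Na⁺ = (59.0/1)·log₁₀(108/11.9) = 56.5 mV
E_Cl⁻ = (59.0/-1)·log₁₀(103/20.0) = -42.0 mV
Vm = (Σ gᵢEᵢ)/(Σ gᵢ) = (2.4·56.5 + 14·-42.0) / (2.4 + 14)
= -452.40 / 16.4 = -27.59 mV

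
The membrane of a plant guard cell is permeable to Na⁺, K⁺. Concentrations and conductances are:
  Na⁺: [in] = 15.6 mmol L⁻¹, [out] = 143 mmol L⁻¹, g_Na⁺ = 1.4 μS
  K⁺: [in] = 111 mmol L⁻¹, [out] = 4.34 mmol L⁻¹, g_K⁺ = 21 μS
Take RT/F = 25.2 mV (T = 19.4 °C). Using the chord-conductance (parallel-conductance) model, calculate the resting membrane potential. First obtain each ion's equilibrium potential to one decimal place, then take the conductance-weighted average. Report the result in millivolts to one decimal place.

-73.1 mV

E_Na⁺ = (25.2/1)·ln(143/15.6) = 55.8 mV
E_K⁺ = (25.2/1)·ln(4.34/111) = -81.7 mV
Vm = (Σ gᵢEᵢ)/(Σ gᵢ) = (1.4·55.8 + 21·-81.7) / (1.4 + 21)
= -1637.58 / 22.4 = -73.11 mV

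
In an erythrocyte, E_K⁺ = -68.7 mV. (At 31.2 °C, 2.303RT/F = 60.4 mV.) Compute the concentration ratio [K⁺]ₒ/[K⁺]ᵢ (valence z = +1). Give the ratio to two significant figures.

0.073

log₁₀([out]/[in]) = E·z/(60.4) = -68.7 × 1 / 60.4 = -1.1374
[out]/[in] = 10^(-1.1374) = 0.07288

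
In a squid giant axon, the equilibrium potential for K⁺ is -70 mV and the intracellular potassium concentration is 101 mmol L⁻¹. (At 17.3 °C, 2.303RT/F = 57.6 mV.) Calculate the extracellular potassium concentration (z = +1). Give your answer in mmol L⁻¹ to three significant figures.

6.15 mmol L⁻¹

Nernst: E = (57.6/1) · log₁₀([out]/[in]), so log₁₀([out]/[in]) = -70.0 × 1 / 57.6 = -1.2153.
[out]/[in] = 10^(-1.2153) = 0.06091.
[out] = 0.06091 × 101 = 6.152 mmol L⁻¹.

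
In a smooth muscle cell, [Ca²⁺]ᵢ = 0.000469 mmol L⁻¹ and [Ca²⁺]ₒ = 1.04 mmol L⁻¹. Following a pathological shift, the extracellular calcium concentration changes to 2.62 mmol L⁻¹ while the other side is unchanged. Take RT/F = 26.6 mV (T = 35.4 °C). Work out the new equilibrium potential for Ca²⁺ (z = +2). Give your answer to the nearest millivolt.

115 mV

After the shift: [Ca²⁺]_out = 2.62, [Ca²⁺]_in = 0.000469 mmol L⁻¹.
E_new = (26.6/2)·ln(2.62/0.000469) = 13.30 · (8.6281) = 114.75 mV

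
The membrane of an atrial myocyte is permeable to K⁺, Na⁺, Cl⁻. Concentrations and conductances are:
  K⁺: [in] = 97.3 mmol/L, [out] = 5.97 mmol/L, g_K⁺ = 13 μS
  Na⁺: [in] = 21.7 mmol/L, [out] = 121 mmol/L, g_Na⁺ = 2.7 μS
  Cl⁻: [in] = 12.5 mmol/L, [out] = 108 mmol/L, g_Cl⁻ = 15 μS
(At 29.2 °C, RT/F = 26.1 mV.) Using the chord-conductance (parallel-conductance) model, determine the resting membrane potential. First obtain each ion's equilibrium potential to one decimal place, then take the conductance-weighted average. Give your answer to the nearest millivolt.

E_K⁺ = (26.1/1)·ln(5.97/97.3) = -72.8 mV
E_Na⁺ = (26.1/1)·ln(121/21.7) = 44.9 mV
E_Cl⁻ = (26.1/-1)·ln(108/12.5) = -56.3 mV
Vm = (Σ gᵢEᵢ)/(Σ gᵢ) = (13·-72.8 + 2.7·44.9 + 15·-56.3) / (13 + 2.7 + 15)
= -1669.67 / 30.7 = -54.39 mV

-54 mV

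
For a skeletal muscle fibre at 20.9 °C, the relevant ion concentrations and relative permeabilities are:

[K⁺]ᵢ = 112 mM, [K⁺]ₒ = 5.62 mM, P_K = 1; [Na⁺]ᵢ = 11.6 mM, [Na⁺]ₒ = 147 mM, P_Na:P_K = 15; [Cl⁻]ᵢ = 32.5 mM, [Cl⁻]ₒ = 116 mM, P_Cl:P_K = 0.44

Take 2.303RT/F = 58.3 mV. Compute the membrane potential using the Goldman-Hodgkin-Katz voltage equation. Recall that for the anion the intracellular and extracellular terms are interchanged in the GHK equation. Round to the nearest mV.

48 mV

Vm = 58.3 · log₁₀[(Σ P·[cation]ₒ + Σ P·[anion]ᵢ) / (Σ P·[cation]ᵢ + Σ P·[anion]ₒ)]
Numerator = 1×5.62 + 15×147 + 0.44×32.5 = 2225
Denominator = 1×112 + 15×11.6 + 0.44×116 = 337
Vm = 58.3 · log₁₀(6.6014) = 58.3 × (0.8196) = 47.78 mV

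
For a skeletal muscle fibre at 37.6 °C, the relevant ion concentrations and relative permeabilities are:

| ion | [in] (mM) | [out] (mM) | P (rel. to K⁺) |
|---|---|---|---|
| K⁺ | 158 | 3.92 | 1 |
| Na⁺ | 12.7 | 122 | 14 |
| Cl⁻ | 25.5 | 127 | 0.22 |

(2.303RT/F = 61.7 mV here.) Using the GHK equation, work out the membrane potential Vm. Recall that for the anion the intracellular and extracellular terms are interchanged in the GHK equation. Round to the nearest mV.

42 mV

Vm = 61.7 · log₁₀[(Σ P·[cation]ₒ + Σ P·[anion]ᵢ) / (Σ P·[cation]ᵢ + Σ P·[anion]ₒ)]
Numerator = 1×3.92 + 14×122 + 0.22×25.5 = 1718
Denominator = 1×158 + 14×12.7 + 0.22×127 = 363.7
Vm = 61.7 · log₁₀(4.7219) = 61.7 × (0.6741) = 41.59 mV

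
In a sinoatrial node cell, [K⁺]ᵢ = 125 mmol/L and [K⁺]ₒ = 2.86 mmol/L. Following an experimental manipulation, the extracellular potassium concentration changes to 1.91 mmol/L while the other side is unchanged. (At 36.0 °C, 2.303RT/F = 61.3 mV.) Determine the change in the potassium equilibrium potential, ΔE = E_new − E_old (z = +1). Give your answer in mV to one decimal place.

E_old = (61.3/1)·log₁₀(2.86/125) = -100.57 mV
E_new = (61.3/1)·log₁₀(1.91/125) = -111.31 mV
ΔE = -111.31 − (-100.57) = -10.75 mV

-10.7 mV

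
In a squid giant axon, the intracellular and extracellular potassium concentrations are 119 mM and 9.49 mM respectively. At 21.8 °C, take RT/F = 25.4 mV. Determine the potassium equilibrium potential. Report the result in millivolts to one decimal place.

E = (25.4/z) · ln([K⁺]_out/[K⁺]_in) with z = +1.
= (25.4/1) · ln(9.49/119) = 25.40 · ln(0.07975)
= 25.40 · (-2.5289) = -64.23 mV

-64.2 mV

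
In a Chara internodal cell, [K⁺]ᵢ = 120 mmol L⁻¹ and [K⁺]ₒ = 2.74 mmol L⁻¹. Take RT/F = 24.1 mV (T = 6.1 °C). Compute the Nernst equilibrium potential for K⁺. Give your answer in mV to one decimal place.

E = (24.1/z) · ln([K⁺]_out/[K⁺]_in) with z = +1.
= (24.1/1) · ln(2.74/120) = 24.10 · ln(0.02283)
= 24.10 · (-3.7795) = -91.09 mV

-91.1 mV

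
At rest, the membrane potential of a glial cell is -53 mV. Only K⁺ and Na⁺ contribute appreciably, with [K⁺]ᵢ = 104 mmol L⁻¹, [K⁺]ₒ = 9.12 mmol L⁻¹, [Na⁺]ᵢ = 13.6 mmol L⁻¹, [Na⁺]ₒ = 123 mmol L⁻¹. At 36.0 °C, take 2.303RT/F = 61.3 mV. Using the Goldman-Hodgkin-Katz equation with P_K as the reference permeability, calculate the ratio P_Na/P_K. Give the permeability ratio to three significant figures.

0.0420

Let α = P_Na/P_K. GHK: Vm = 61.3·log₁₀[(Kₒ + α·Naₒ)/(Kᵢ + α·Naᵢ)].
10^(Vm/61.3) = 10^(-53.0/61.3) = 0.13658
So 0.13658·(Kᵢ + α·Naᵢ) = Kₒ + α·Naₒ → α = (0.13658·104.0 − 9.12) / (123.0 − 0.13658·13.6)
α = (14.2 − 9.12) / (123.0 − 1.858) = 5.085/121.1 = 0.04197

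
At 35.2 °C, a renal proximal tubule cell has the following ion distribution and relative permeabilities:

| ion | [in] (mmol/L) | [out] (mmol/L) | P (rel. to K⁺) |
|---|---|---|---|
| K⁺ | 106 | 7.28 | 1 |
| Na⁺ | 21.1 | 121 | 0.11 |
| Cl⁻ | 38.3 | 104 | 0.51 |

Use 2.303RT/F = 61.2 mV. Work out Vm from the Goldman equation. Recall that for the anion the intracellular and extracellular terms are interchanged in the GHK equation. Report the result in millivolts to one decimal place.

-37.0 mV

Vm = 61.2 · log₁₀[(Σ P·[cation]ₒ + Σ P·[anion]ᵢ) / (Σ P·[cation]ᵢ + Σ P·[anion]ₒ)]
Numerator = 1×7.28 + 0.11×121 + 0.51×38.3 = 40.12
Denominator = 1×106 + 0.11×21.1 + 0.51×104 = 161.4
Vm = 61.2 · log₁₀(0.24865) = 61.2 × (-0.6044) = -36.99 mV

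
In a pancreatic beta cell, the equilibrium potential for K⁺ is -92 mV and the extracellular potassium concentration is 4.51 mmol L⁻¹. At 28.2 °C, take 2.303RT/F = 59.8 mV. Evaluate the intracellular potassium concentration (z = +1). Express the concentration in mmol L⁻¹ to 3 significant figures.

156 mmol L⁻¹

Nernst: E = (59.8/1) · log₁₀([out]/[in]), so log₁₀([out]/[in]) = -92.0 × 1 / 59.8 = -1.5385.
[out]/[in] = 10^(-1.5385) = 0.02894.
[in] = 4.51 / 0.02894 = 155.8 mmol L⁻¹.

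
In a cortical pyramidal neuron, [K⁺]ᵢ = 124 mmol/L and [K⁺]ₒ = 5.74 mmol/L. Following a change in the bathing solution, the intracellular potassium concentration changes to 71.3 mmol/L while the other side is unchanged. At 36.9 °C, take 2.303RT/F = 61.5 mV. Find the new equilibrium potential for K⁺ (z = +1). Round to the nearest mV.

-67 mV

After the shift: [K⁺]_out = 5.74, [K⁺]_in = 71.3 mmol/L.
E_new = (61.5/1)·log₁₀(5.74/71.3) = 61.50 · (-1.0942) = -67.29 mV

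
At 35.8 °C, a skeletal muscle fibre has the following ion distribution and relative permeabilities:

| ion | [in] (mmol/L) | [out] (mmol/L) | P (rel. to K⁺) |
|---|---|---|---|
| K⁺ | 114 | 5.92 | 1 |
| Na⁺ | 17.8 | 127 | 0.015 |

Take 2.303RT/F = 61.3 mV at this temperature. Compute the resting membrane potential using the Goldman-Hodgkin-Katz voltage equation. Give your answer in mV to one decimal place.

Vm = 61.3 · log₁₀[(Σ P·[cation]ₒ + Σ P·[anion]ᵢ) / (Σ P·[cation]ᵢ + Σ P·[anion]ₒ)]
Numerator = 1×5.92 + 0.015×127 = 7.825
Denominator = 1×114 + 0.015×17.8 = 114.3
Vm = 61.3 · log₁₀(0.06848) = 61.3 × (-1.1644) = -71.38 mV

-71.4 mV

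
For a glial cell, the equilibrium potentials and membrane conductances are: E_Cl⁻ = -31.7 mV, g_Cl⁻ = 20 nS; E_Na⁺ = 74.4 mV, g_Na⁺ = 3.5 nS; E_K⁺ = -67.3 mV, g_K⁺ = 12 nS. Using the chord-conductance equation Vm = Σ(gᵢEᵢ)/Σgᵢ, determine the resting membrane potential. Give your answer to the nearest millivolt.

-33 mV

Σ gᵢEᵢ = 20·(-31.7) + 3.5·(74.4) + 12·(-67.3) = -1181.20
Σ gᵢ = 20 + 3.5 + 12 = 35.5
Vm = -1181.20 / 35.5 = -33.27 mV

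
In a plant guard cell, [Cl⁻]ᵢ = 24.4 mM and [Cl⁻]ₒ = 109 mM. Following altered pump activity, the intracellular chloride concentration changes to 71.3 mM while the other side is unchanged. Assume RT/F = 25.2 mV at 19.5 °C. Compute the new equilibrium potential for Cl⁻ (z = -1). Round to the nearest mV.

After the shift: [Cl⁻]_out = 109, [Cl⁻]_in = 71.3 mM.
E_new = (25.2/-1)·ln(109/71.3) = -25.20 · (0.4245) = -10.70 mV

-11 mV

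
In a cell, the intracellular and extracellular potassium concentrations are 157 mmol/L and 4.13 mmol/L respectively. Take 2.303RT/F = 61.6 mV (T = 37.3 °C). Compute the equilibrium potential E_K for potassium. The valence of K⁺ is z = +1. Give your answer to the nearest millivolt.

E = (61.6/z) · log₁₀([K⁺]_out/[K⁺]_in) with z = +1.
= (61.6/1) · log₁₀(4.13/157) = 61.60 · log₁₀(0.02631)
= 61.60 · (-1.5799) = -97.32 mV

-97 mV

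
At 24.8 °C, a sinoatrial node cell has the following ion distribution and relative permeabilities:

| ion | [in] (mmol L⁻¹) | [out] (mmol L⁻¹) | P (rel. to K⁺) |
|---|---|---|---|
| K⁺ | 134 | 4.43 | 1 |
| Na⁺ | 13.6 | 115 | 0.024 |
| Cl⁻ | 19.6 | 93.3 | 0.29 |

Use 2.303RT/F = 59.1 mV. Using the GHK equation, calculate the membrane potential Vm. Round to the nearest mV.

-65 mV

Vm = 59.1 · log₁₀[(Σ P·[cation]ₒ + Σ P·[anion]ᵢ) / (Σ P·[cation]ᵢ + Σ P·[anion]ₒ)]
Numerator = 1×4.43 + 0.024×115 + 0.29×19.6 = 12.87
Denominator = 1×134 + 0.024×13.6 + 0.29×93.3 = 161.4
Vm = 59.1 · log₁₀(0.079773) = 59.1 × (-1.0981) = -64.90 mV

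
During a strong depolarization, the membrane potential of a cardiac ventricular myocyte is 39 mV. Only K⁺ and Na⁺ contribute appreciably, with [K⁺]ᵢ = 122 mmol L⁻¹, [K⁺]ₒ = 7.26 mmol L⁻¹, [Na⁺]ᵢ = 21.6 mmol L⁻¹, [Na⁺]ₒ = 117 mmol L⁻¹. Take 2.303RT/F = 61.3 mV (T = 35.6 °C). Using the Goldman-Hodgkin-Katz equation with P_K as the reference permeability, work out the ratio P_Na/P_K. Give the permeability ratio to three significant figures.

22.1

Let α = P_Na/P_K. GHK: Vm = 61.3·log₁₀[(Kₒ + α·Naₒ)/(Kᵢ + α·Naᵢ)].
10^(Vm/61.3) = 10^(39.0/61.3) = 4.3273
So 4.3273·(Kᵢ + α·Naᵢ) = Kₒ + α·Naₒ → α = (4.3273·122.0 − 7.26) / (117.0 − 4.3273·21.6)
α = (527.9 − 7.26) / (117.0 − 93.47) = 520.7/23.53 = 22.13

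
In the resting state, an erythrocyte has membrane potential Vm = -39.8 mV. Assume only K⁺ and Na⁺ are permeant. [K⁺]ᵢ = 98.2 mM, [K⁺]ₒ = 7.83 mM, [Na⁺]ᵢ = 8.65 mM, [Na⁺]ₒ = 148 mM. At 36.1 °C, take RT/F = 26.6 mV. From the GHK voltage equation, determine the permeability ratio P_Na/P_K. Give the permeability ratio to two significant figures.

0.097

Let α = P_Na/P_K. GHK: Vm = 26.6·ln[(Kₒ + α·Naₒ)/(Kᵢ + α·Naᵢ)].
e^(Vm/26.6) = e^(-39.8/26.6) = 0.22397
So 0.22397·(Kᵢ + α·Naᵢ) = Kₒ + α·Naₒ → α = (0.22397·98.2 − 7.83) / (148.0 − 0.22397·8.65)
α = (21.99 − 7.83) / (148.0 − 1.937) = 14.16/146.1 = 0.09697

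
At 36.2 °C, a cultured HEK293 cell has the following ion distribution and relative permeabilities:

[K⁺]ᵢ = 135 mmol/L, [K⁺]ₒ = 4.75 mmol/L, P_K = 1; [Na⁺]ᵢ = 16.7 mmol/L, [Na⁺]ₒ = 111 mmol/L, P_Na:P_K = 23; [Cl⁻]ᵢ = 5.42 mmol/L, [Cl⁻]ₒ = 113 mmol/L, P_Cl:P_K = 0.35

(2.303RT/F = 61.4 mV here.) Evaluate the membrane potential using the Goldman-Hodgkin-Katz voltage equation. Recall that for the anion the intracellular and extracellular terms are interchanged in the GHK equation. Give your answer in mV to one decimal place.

40.6 mV

Vm = 61.4 · log₁₀[(Σ P·[cation]ₒ + Σ P·[anion]ᵢ) / (Σ P·[cation]ᵢ + Σ P·[anion]ₒ)]
Numerator = 1×4.75 + 23×111 + 0.35×5.42 = 2560
Denominator = 1×135 + 23×16.7 + 0.35×113 = 558.6
Vm = 61.4 · log₁₀(4.5818) = 61.4 × (0.6610) = 40.59 mV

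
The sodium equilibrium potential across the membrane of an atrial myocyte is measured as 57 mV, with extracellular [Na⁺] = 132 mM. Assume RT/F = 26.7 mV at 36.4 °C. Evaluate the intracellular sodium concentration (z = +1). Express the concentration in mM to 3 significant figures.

Nernst: E = (26.7/1) · ln([out]/[in]), so ln([out]/[in]) = 57.0 × 1 / 26.7 = 2.1348.
[out]/[in] = e^(2.1348) = 8.456.
[in] = 132 / 8.456 = 15.61 mM.

15.6 mM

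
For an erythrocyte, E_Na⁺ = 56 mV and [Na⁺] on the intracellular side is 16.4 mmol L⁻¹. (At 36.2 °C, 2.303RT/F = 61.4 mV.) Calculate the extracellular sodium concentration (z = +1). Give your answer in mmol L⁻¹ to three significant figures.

Nernst: E = (61.4/1) · log₁₀([out]/[in]), so log₁₀([out]/[in]) = 56.0 × 1 / 61.4 = 0.9121.
[out]/[in] = 10^(0.9121) = 8.167.
[out] = 8.167 × 16.4 = 133.9 mmol L⁻¹.

134 mmol L⁻¹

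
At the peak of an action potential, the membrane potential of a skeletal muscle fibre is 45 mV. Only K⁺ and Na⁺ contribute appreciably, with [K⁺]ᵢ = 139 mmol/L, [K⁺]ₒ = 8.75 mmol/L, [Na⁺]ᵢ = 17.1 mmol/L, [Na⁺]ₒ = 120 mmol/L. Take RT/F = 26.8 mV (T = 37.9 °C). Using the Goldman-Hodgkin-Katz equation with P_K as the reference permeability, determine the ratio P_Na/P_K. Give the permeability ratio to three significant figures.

26.0

Let α = P_Na/P_K. GHK: Vm = 26.8·ln[(Kₒ + α·Naₒ)/(Kᵢ + α·Naᵢ)].
e^(Vm/26.8) = e^(45.0/26.8) = 5.3608
So 5.3608·(Kᵢ + α·Naᵢ) = Kₒ + α·Naₒ → α = (5.3608·139.0 − 8.75) / (120.0 − 5.3608·17.1)
α = (745.1 − 8.75) / (120.0 − 91.67) = 736.4/28.33 = 25.99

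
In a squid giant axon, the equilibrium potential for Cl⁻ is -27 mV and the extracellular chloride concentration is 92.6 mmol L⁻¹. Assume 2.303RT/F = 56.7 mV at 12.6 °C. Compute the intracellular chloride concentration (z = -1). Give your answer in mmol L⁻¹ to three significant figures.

Nernst: E = (56.7/-1) · log₁₀([out]/[in]), so log₁₀([out]/[in]) = -27.0 × -1 / 56.7 = 0.4762.
[out]/[in] = 10^(0.4762) = 2.994.
[in] = 92.6 / 2.994 = 30.93 mmol L⁻¹.

30.9 mmol L⁻¹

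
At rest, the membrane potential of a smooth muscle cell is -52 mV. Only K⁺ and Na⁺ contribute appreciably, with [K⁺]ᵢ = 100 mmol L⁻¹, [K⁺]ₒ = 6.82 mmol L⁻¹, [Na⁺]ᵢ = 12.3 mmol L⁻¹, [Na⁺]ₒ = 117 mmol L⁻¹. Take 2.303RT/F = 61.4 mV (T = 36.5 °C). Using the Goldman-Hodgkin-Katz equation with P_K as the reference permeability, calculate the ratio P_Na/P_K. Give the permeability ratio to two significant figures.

Let α = P_Na/P_K. GHK: Vm = 61.4·log₁₀[(Kₒ + α·Naₒ)/(Kᵢ + α·Naᵢ)].
10^(Vm/61.4) = 10^(-52.0/61.4) = 0.14226
So 0.14226·(Kᵢ + α·Naᵢ) = Kₒ + α·Naₒ → α = (0.14226·100.0 − 6.82) / (117.0 − 0.14226·12.3)
α = (14.23 − 6.82) / (117.0 − 1.75) = 7.406/115.3 = 0.06426

0.064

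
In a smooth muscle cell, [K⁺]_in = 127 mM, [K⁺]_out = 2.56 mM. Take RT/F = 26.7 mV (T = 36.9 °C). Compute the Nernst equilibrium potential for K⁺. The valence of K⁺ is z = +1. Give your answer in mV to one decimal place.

-104.2 mV

E = (26.7/z) · ln([K⁺]_out/[K⁺]_in) with z = +1.
= (26.7/1) · ln(2.56/127) = 26.70 · ln(0.02016)
= 26.70 · (-3.9042) = -104.24 mV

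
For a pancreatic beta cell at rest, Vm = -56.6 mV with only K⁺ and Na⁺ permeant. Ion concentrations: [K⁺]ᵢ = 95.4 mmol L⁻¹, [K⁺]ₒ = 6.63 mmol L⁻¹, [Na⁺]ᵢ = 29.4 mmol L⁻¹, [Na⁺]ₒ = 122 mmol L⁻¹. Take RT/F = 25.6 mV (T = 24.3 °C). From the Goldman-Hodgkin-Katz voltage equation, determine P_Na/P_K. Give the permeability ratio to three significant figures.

Let α = P_Na/P_K. GHK: Vm = 25.6·ln[(Kₒ + α·Naₒ)/(Kᵢ + α·Naᵢ)].
e^(Vm/25.6) = e^(-56.6/25.6) = 0.1096
So 0.1096·(Kᵢ + α·Naᵢ) = Kₒ + α·Naₒ → α = (0.1096·95.4 − 6.63) / (122.0 − 0.1096·29.4)
α = (10.46 − 6.63) / (122.0 − 3.222) = 3.826/118.8 = 0.03221

0.0322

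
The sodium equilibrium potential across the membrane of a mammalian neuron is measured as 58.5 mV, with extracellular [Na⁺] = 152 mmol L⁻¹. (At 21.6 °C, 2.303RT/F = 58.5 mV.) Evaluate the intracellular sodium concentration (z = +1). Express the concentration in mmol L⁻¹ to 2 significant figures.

Nernst: E = (58.5/1) · log₁₀([out]/[in]), so log₁₀([out]/[in]) = 58.5 × 1 / 58.5 = 1.0000.
[out]/[in] = 10^(1.0000) = 10.
[in] = 152 / 10 = 15.2 mmol L⁻¹.

15 mmol L⁻¹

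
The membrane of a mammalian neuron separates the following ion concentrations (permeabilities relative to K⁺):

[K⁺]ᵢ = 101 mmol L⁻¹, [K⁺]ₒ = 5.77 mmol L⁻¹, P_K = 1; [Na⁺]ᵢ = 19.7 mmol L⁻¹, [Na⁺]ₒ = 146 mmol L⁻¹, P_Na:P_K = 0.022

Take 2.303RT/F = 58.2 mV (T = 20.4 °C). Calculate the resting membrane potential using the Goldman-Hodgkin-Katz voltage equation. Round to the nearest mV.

-61 mV

Vm = 58.2 · log₁₀[(Σ P·[cation]ₒ + Σ P·[anion]ᵢ) / (Σ P·[cation]ᵢ + Σ P·[anion]ₒ)]
Numerator = 1×5.77 + 0.022×146 = 8.982
Denominator = 1×101 + 0.022×19.7 = 101.4
Vm = 58.2 · log₁₀(0.088551) = 58.2 × (-1.0528) = -61.27 mV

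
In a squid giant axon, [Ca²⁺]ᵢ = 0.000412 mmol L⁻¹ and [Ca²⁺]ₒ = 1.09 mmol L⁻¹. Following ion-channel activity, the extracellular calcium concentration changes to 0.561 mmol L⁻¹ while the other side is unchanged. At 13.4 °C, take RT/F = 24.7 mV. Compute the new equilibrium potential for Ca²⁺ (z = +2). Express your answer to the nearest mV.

89 mV

After the shift: [Ca²⁺]_out = 0.561, [Ca²⁺]_in = 0.000412 mmol L⁻¹.
E_new = (24.7/2)·ln(0.561/0.000412) = 12.35 · (7.2165) = 89.12 mV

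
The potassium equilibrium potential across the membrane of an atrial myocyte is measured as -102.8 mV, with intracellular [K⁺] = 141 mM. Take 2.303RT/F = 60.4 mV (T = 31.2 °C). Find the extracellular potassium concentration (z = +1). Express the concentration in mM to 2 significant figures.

Nernst: E = (60.4/1) · log₁₀([out]/[in]), so log₁₀([out]/[in]) = -102.8 × 1 / 60.4 = -1.7020.
[out]/[in] = 10^(-1.7020) = 0.01986.
[out] = 0.01986 × 141 = 2.8 mM.

2.8 mM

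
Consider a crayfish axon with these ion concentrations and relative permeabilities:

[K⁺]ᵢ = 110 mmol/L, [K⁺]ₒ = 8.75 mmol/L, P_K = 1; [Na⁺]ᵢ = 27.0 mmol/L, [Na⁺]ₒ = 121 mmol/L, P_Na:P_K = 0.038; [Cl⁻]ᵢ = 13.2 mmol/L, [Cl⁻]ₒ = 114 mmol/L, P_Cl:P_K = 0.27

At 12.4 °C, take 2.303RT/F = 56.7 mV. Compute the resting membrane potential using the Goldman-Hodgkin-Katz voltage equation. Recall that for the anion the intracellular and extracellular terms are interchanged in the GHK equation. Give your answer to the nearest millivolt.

Vm = 56.7 · log₁₀[(Σ P·[cation]ₒ + Σ P·[anion]ᵢ) / (Σ P·[cation]ᵢ + Σ P·[anion]ₒ)]
Numerator = 1×8.75 + 0.038×121 + 0.27×13.2 = 16.91
Denominator = 1×110 + 0.038×27.0 + 0.27×114 = 141.8
Vm = 56.7 · log₁₀(0.11926) = 56.7 × (-0.9235) = -52.36 mV

-52 mV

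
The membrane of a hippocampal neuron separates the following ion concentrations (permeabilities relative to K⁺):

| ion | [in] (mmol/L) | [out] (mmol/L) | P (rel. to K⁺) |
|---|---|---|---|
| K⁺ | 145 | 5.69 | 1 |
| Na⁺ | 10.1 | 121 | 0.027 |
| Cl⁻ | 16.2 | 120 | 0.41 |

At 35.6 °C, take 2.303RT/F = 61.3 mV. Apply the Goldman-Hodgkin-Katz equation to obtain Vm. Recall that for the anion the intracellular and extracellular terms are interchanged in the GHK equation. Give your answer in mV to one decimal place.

Vm = 61.3 · log₁₀[(Σ P·[cation]ₒ + Σ P·[anion]ᵢ) / (Σ P·[cation]ᵢ + Σ P·[anion]ₒ)]
Numerator = 1×5.69 + 0.027×121 + 0.41×16.2 = 15.6
Denominator = 1×145 + 0.027×10.1 + 0.41×120 = 194.5
Vm = 61.3 · log₁₀(0.080212) = 61.3 × (-1.0958) = -67.17 mV

-67.2 mV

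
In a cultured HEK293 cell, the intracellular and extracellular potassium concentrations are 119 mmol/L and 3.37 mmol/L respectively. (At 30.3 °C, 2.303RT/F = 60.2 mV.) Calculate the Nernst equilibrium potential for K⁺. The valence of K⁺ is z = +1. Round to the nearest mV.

-93 mV

E = (60.2/z) · log₁₀([K⁺]_out/[K⁺]_in) with z = +1.
= (60.2/1) · log₁₀(3.37/119) = 60.20 · log₁₀(0.02832)
= 60.20 · (-1.5479) = -93.18 mV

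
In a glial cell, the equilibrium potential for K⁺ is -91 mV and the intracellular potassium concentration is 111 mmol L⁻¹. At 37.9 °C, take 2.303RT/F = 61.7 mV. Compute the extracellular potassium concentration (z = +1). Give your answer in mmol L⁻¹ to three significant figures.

Nernst: E = (61.7/1) · log₁₀([out]/[in]), so log₁₀([out]/[in]) = -91.0 × 1 / 61.7 = -1.4749.
[out]/[in] = 10^(-1.4749) = 0.03351.
[out] = 0.03351 × 111 = 3.719 mmol L⁻¹.

3.72 mmol L⁻¹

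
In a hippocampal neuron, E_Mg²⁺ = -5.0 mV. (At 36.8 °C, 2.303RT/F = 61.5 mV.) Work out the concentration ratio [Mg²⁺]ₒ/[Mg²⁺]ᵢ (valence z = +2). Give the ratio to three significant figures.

0.688

log₁₀([out]/[in]) = E·z/(61.5) = -5.0 × 2 / 61.5 = -0.1626
[out]/[in] = 10^(-0.1626) = 0.6877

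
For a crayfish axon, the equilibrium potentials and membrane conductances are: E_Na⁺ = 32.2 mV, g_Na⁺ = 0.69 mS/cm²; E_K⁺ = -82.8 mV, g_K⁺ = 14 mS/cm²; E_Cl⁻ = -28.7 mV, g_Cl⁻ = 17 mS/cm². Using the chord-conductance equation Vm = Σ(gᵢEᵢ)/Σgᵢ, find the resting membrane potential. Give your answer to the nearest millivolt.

-51 mV

Σ gᵢEᵢ = 0.69·(32.2) + 14·(-82.8) + 17·(-28.7) = -1624.88
Σ gᵢ = 0.69 + 14 + 17 = 31.69
Vm = -1624.88 / 31.69 = -51.27 mV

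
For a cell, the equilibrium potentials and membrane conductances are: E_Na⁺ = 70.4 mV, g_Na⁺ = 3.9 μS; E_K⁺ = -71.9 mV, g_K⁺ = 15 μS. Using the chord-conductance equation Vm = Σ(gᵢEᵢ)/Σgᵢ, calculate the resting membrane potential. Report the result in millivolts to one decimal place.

-42.5 mV

Σ gᵢEᵢ = 3.9·(70.4) + 15·(-71.9) = -803.94
Σ gᵢ = 3.9 + 15 = 18.9
Vm = -803.94 / 18.9 = -42.54 mV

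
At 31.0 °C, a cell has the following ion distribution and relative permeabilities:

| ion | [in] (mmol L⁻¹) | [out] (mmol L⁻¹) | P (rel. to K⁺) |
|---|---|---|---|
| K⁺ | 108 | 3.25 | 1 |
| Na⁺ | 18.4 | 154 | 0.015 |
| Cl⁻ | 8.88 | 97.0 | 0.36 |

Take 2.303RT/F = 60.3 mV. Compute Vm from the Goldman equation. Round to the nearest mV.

Vm = 60.3 · log₁₀[(Σ P·[cation]ₒ + Σ P·[anion]ᵢ) / (Σ P·[cation]ᵢ + Σ P·[anion]ₒ)]
Numerator = 1×3.25 + 0.015×154 + 0.36×8.88 = 8.757
Denominator = 1×108 + 0.015×18.4 + 0.36×97.0 = 143.2
Vm = 60.3 · log₁₀(0.061153) = 60.3 × (-1.2136) = -73.18 mV

-73 mV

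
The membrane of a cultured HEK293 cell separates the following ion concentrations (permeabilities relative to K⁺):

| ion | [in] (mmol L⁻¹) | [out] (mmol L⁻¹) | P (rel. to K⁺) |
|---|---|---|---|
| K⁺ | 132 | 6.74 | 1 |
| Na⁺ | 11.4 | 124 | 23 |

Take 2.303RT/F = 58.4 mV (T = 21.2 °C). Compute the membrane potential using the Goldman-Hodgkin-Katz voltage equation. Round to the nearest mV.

Vm = 58.4 · log₁₀[(Σ P·[cation]ₒ + Σ P·[anion]ᵢ) / (Σ P·[cation]ᵢ + Σ P·[anion]ₒ)]
Numerator = 1×6.74 + 23×124 = 2859
Denominator = 1×132 + 23×11.4 = 394.2
Vm = 58.4 · log₁₀(7.252) = 58.4 × (0.8605) = 50.25 mV

50 mV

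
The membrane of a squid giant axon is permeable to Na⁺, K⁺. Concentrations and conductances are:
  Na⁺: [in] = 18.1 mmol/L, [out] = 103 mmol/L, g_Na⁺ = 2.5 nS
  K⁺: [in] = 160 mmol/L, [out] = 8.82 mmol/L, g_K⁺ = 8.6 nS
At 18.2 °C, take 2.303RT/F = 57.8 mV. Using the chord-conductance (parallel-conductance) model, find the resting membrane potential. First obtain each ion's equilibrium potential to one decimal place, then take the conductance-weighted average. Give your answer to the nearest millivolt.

-47 mV

E_Na⁺ = (57.8/1)·log₁₀(103/18.1) = 43.6 mV
E_K⁺ = (57.8/1)·log₁₀(8.82/160) = -72.8 mV
Vm = (Σ gᵢEᵢ)/(Σ gᵢ) = (2.5·43.6 + 8.6·-72.8) / (2.5 + 8.6)
= -517.08 / 11.1 = -46.58 mV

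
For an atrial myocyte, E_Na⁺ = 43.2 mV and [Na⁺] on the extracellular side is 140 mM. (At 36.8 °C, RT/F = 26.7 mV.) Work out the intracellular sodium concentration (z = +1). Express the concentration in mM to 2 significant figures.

28 mM

Nernst: E = (26.7/1) · ln([out]/[in]), so ln([out]/[in]) = 43.2 × 1 / 26.7 = 1.6180.
[out]/[in] = e^(1.6180) = 5.043.
[in] = 140 / 5.043 = 27.76 mM.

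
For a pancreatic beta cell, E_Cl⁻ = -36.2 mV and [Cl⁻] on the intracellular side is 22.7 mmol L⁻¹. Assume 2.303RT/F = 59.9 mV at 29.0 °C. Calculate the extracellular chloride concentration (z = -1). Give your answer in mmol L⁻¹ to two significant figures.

Nernst: E = (59.9/-1) · log₁₀([out]/[in]), so log₁₀([out]/[in]) = -36.2 × -1 / 59.9 = 0.6043.
[out]/[in] = 10^(0.6043) = 4.021.
[out] = 4.021 × 22.7 = 91.28 mmol L⁻¹.

91 mmol L⁻¹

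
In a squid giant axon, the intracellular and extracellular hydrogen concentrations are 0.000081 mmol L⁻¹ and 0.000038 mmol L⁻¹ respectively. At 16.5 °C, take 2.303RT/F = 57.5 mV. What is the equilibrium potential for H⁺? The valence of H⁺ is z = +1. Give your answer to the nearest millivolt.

E = (57.5/z) · log₁₀([H⁺]_out/[H⁺]_in) with z = +1.
= (57.5/1) · log₁₀(0.000038/0.000081) = 57.50 · log₁₀(0.4691)
= 57.50 · (-0.3287) = -18.90 mV

-19 mV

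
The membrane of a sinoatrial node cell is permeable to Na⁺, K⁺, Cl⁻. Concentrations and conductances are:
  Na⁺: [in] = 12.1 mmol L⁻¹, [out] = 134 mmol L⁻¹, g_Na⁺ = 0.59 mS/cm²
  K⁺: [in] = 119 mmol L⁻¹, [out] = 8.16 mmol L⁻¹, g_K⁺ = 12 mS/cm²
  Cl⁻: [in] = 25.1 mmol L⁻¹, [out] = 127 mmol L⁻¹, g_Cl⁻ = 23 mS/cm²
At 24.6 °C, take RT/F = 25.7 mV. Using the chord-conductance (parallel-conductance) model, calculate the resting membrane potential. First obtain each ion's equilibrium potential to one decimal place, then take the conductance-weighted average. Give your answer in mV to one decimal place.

E_Na⁺ = (25.7/1)·ln(134/12.1) = 61.8 mV
E_K⁺ = (25.7/1)·ln(8.16/119) = -68.9 mV
E_Cl⁻ = (25.7/-1)·ln(127/25.1) = -41.7 mV
Vm = (Σ gᵢEᵢ)/(Σ gᵢ) = (0.59·61.8 + 12·-68.9 + 23·-41.7) / (0.59 + 12 + 23)
= -1749.44 / 35.59 = -49.16 mV

-49.2 mV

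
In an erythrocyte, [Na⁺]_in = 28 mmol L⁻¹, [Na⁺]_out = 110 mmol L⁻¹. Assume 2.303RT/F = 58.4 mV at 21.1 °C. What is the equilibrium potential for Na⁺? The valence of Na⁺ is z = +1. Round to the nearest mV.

35 mV

E = (58.4/z) · log₁₀([Na⁺]_out/[Na⁺]_in) with z = +1.
= (58.4/1) · log₁₀(110/28) = 58.40 · log₁₀(3.929)
= 58.40 · (0.5942) = 34.70 mV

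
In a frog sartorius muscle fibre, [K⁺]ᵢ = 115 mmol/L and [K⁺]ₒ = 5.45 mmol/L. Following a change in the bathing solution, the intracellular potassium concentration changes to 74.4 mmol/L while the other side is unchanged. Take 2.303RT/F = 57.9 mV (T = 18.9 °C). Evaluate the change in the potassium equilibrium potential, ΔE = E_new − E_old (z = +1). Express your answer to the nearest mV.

E_old = (57.9/1)·log₁₀(5.45/115) = -76.68 mV
E_new = (57.9/1)·log₁₀(5.45/74.4) = -65.73 mV
ΔE = -65.73 − (-76.68) = 10.95 mV

11 mV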